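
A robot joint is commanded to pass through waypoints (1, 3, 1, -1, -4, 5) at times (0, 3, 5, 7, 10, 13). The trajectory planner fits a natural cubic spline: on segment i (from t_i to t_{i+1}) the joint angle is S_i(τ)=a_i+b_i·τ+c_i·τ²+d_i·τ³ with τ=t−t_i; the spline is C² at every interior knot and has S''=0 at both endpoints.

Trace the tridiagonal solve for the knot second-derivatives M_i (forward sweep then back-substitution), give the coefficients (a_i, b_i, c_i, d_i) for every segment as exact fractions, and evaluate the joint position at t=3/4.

  seg 0: a=1 b=268/221 c=0 d=-362/5967
  seg 1: a=3 b=-94/221 c=-362/663 d=343/2652
  seg 2: a=1 b=-701/663 c=305/1326 d=-89/884
  seg 3: a=-1 b=-892/663 c=-248/663 d=973/5967
  seg 4: a=-4 b=539/663 c=725/663 d=-725/5967
S(3/4) = 13323/7072

Δ: Δ0=2/3, Δ1=-1, Δ2=-1, Δ3=-1, Δ4=3
row 1: diag=10, rhs=-10; c'=1/5, d'=-1
row 2: denom=8−2·1/5=38/5; d'=(0−2·-1)/(38/5)=5/19
row 3: denom=10−2·5/19=180/19; d'=(0−2·5/19)/(180/19)=-1/18
row 4: denom=12−3·19/60=221/20; d'=(24−3·-1/18)/(221/20)=1450/663
back: M4=1450/663
back: M3=-1/18−19/60·1450/663=-496/663
back: M2=5/19−5/19·-496/663=305/663
back: M1=-1−1/5·305/663=-724/663
M: M0=0, M1=-724/663, M2=305/663, M3=-496/663, M4=1450/663, M5=0
seg 0: a=1, c=M0/2=0, d=(M1−M0)/(6·3)=-362/5967, b=Δ0−h0·(2M0+M1)/6=268/221
seg 1: a=3, c=M1/2=-362/663, d=(M2−M1)/(6·2)=343/2652, b=Δ1−h1·(2M1+M2)/6=-94/221
seg 2: a=1, c=M2/2=305/1326, d=(M3−M2)/(6·2)=-89/884, b=Δ2−h2·(2M2+M3)/6=-701/663
seg 3: a=-1, c=M3/2=-248/663, d=(M4−M3)/(6·3)=973/5967, b=Δ3−h3·(2M3+M4)/6=-892/663
seg 4: a=-4, c=M4/2=725/663, d=(M5−M4)/(6·3)=-725/5967, b=Δ4−h4·(2M4+M5)/6=539/663
t_q=3/4 → seg 0, τ=3/4; S=1+268/221·τ+0·τ²+-362/5967·τ³=13323/7072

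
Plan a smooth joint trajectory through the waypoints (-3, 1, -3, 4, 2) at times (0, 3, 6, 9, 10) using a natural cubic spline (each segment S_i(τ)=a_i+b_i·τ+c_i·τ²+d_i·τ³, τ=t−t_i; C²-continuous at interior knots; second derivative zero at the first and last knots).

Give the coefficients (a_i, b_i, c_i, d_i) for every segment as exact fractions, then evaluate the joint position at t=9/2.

Δ: Δ0=4/3, Δ1=-4/3, Δ2=7/3, Δ3=-2
row 1: diag=12, rhs=-16; c'=1/4, d'=-4/3
row 2: denom=12−3·1/4=45/4; d'=(22−3·-4/3)/(45/4)=104/45
row 3: denom=8−3·4/15=36/5; d'=(-26−3·104/45)/(36/5)=-247/54
back: M3=-247/54
back: M2=104/45−4/15·-247/54=286/81
back: M1=-4/3−1/4·286/81=-359/162
M: M0=0, M1=-359/162, M2=286/81, M3=-247/54, M4=0
seg 0: a=-3, c=M0/2=0, d=(M1−M0)/(6·3)=-359/2916, b=Δ0−h0·(2M0+M1)/6=791/324
seg 1: a=1, c=M1/2=-359/324, d=(M2−M1)/(6·3)=931/2916, b=Δ1−h1·(2M1+M2)/6=-143/162
seg 2: a=-3, c=M2/2=143/81, d=(M3−M2)/(6·3)=-1313/2916, b=Δ2−h2·(2M2+M3)/6=353/324
seg 3: a=4, c=M3/2=-247/108, d=(M4−M3)/(6·1)=247/324, b=Δ3−h3·(2M3+M4)/6=-77/162
t_q=9/2 → seg 1, τ=3/2; S=1+-143/162·τ+-359/324·τ²+931/2916·τ³=-167/96

  seg 0: a=-3 b=791/324 c=0 d=-359/2916
  seg 1: a=1 b=-143/162 c=-359/324 d=931/2916
  seg 2: a=-3 b=353/324 c=143/81 d=-1313/2916
  seg 3: a=4 b=-77/162 c=-247/108 d=247/324
S(9/2) = -167/96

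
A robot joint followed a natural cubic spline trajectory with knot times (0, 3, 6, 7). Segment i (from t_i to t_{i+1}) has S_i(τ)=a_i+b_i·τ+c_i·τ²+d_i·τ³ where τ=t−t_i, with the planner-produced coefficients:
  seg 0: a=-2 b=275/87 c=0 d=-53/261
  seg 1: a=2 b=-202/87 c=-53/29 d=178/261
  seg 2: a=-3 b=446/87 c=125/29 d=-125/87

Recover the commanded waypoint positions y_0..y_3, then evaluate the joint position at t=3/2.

y_0=-2 y_1=2 y_2=-3 y_3=5
S(3/2) = 477/232

y_0 = S_0(0) = a_0 = -2
y_1 = S_1(0) = a_1 = 2
y_2 = S_2(0) = a_2 = -3
y_3 = S_2(1) = 5
t_q=3/2 is in segment 0 (τ=3/2); S_0(τ)=477/232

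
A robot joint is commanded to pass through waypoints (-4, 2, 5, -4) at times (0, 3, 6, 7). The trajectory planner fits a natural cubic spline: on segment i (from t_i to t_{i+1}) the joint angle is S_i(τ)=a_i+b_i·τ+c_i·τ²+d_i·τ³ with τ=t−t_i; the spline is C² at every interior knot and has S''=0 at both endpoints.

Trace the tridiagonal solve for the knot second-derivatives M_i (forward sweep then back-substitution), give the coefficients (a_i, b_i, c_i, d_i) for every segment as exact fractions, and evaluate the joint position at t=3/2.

Δ: Δ0=2, Δ1=1, Δ2=-9
row 1: diag=12, rhs=-6; c'=1/4, d'=-1/2
row 2: denom=8−3·1/4=29/4; d'=(-60−3·-1/2)/(29/4)=-234/29
back: M2=-234/29
back: M1=-1/2−1/4·-234/29=44/29
M: M0=0, M1=44/29, M2=-234/29, M3=0
seg 0: a=-4, c=M0/2=0, d=(M1−M0)/(6·3)=22/261, b=Δ0−h0·(2M0+M1)/6=36/29
seg 1: a=2, c=M1/2=22/29, d=(M2−M1)/(6·3)=-139/261, b=Δ1−h1·(2M1+M2)/6=102/29
seg 2: a=5, c=M2/2=-117/29, d=(M3−M2)/(6·1)=39/29, b=Δ2−h2·(2M2+M3)/6=-183/29
t_q=3/2 → seg 0, τ=3/2; S=-4+36/29·τ+0·τ²+22/261·τ³=-215/116

  seg 0: a=-4 b=36/29 c=0 d=22/261
  seg 1: a=2 b=102/29 c=22/29 d=-139/261
  seg 2: a=5 b=-183/29 c=-117/29 d=39/29
S(3/2) = -215/116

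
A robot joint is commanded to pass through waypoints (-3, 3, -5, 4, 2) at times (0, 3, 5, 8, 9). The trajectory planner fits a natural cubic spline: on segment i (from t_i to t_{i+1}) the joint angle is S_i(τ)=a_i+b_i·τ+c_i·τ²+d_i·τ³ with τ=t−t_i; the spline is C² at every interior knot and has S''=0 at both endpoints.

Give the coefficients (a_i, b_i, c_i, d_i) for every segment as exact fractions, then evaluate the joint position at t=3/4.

Δ: Δ0=2, Δ1=-4, Δ2=3, Δ3=-2
row 1: diag=10, rhs=-36; c'=1/5, d'=-18/5
row 2: denom=10−2·1/5=48/5; d'=(42−2·-18/5)/(48/5)=41/8
row 3: denom=8−3·5/16=113/16; d'=(-30−3·41/8)/(113/16)=-726/113
back: M3=-726/113
back: M2=41/8−5/16·-726/113=806/113
back: M1=-18/5−1/5·806/113=-568/113
M: M0=0, M1=-568/113, M2=806/113, M3=-726/113, M4=0
seg 0: a=-3, c=M0/2=0, d=(M1−M0)/(6·3)=-284/1017, b=Δ0−h0·(2M0+M1)/6=510/113
seg 1: a=3, c=M1/2=-284/113, d=(M2−M1)/(6·2)=229/226, b=Δ1−h1·(2M1+M2)/6=-342/113
seg 2: a=-5, c=M2/2=403/113, d=(M3−M2)/(6·3)=-766/1017, b=Δ2−h2·(2M2+M3)/6=-104/113
seg 3: a=4, c=M3/2=-363/113, d=(M4−M3)/(6·1)=121/113, b=Δ3−h3·(2M3+M4)/6=16/113
t_q=3/4 → seg 0, τ=3/4; S=-3+510/113·τ+0·τ²+-284/1017·τ³=483/1808

  seg 0: a=-3 b=510/113 c=0 d=-284/1017
  seg 1: a=3 b=-342/113 c=-284/113 d=229/226
  seg 2: a=-5 b=-104/113 c=403/113 d=-766/1017
  seg 3: a=4 b=16/113 c=-363/113 d=121/113
S(3/4) = 483/1808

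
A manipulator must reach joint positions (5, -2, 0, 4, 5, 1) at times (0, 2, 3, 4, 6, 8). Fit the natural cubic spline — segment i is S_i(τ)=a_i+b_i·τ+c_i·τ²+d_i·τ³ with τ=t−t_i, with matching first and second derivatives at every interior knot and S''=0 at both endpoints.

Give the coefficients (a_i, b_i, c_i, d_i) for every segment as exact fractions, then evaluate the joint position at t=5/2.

Δ: Δ0=-7/2, Δ1=2, Δ2=4, Δ3=1/2, Δ4=-2
row 1: diag=6, rhs=33; c'=1/6, d'=11/2
row 2: denom=4−1·1/6=23/6; d'=(12−1·11/2)/(23/6)=39/23
row 3: denom=6−1·6/23=132/23; d'=(-21−1·39/23)/(132/23)=-87/22
row 4: denom=8−2·23/66=241/33; d'=(-15−2·-87/22)/(241/33)=-234/241
back: M4=-234/241
back: M3=-87/22−23/66·-234/241=-1743/482
back: M2=39/23−6/23·-1743/482=636/241
back: M1=11/2−1/6·636/241=2439/482
M: M0=0, M1=2439/482, M2=636/241, M3=-1743/482, M4=-234/241, M5=0
seg 0: a=5, c=M0/2=0, d=(M1−M0)/(6·2)=813/1928, b=Δ0−h0·(2M0+M1)/6=-1250/241
seg 1: a=-2, c=M1/2=2439/964, d=(M2−M1)/(6·1)=-389/964, b=Δ1−h1·(2M1+M2)/6=-61/482
seg 2: a=0, c=M2/2=318/241, d=(M3−M2)/(6·1)=-1005/964, b=Δ2−h2·(2M2+M3)/6=3589/964
seg 3: a=4, c=M3/2=-1743/964, d=(M4−M3)/(6·2)=425/1928, b=Δ3−h3·(2M3+M4)/6=1559/482
seg 4: a=5, c=M4/2=-117/241, d=(M5−M4)/(6·2)=39/482, b=Δ4−h4·(2M4+M5)/6=-326/241
t_q=5/2 → seg 1, τ=1/2; S=-2+-61/482·τ+2439/964·τ²+-389/964·τ³=-11423/7712

  seg 0: a=5 b=-1250/241 c=0 d=813/1928
  seg 1: a=-2 b=-61/482 c=2439/964 d=-389/964
  seg 2: a=0 b=3589/964 c=318/241 d=-1005/964
  seg 3: a=4 b=1559/482 c=-1743/964 d=425/1928
  seg 4: a=5 b=-326/241 c=-117/241 d=39/482
S(5/2) = -11423/7712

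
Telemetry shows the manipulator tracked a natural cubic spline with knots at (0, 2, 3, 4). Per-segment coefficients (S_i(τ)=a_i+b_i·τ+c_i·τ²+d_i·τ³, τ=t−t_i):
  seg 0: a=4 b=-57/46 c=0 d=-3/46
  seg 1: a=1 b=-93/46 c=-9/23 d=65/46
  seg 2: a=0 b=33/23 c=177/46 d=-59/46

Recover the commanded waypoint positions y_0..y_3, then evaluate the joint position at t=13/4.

y_0 = S_0(0) = a_0 = 4
y_1 = S_1(0) = a_1 = 1
y_2 = S_2(0) = a_2 = 0
y_3 = S_2(1) = 4
t_q=13/4 is in segment 2 (τ=1/4); S_2(τ)=1705/2944

y_0=4 y_1=1 y_2=0 y_3=4
S(13/4) = 1705/2944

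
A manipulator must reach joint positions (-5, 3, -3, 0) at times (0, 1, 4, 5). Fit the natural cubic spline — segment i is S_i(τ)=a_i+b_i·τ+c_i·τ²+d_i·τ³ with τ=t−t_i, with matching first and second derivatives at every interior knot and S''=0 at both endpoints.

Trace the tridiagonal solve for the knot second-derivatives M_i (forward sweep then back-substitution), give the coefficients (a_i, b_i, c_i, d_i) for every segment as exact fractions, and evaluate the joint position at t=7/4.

  seg 0: a=-5 b=107/11 c=0 d=-19/11
  seg 1: a=3 b=50/11 c=-57/11 d=1
  seg 2: a=-3 b=5/11 c=42/11 d=-14/11
S(7/4) = 2757/704

Δ: Δ0=8, Δ1=-2, Δ2=3
row 1: diag=8, rhs=-60; c'=3/8, d'=-15/2
row 2: denom=8−3·3/8=55/8; d'=(30−3·-15/2)/(55/8)=84/11
back: M2=84/11
back: M1=-15/2−3/8·84/11=-114/11
M: M0=0, M1=-114/11, M2=84/11, M3=0
seg 0: a=-5, c=M0/2=0, d=(M1−M0)/(6·1)=-19/11, b=Δ0−h0·(2M0+M1)/6=107/11
seg 1: a=3, c=M1/2=-57/11, d=(M2−M1)/(6·3)=1, b=Δ1−h1·(2M1+M2)/6=50/11
seg 2: a=-3, c=M2/2=42/11, d=(M3−M2)/(6·1)=-14/11, b=Δ2−h2·(2M2+M3)/6=5/11
t_q=7/4 → seg 1, τ=3/4; S=3+50/11·τ+-57/11·τ²+1·τ³=2757/704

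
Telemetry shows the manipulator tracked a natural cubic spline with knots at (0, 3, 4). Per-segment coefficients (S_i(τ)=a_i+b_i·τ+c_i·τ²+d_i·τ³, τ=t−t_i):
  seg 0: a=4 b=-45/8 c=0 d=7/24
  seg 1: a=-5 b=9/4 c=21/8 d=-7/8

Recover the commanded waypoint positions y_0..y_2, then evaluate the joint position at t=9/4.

y_0=4 y_1=-5 y_2=-1
S(9/4) = -2731/512

y_0 = S_0(0) = a_0 = 4
y_1 = S_1(0) = a_1 = -5
y_2 = S_1(1) = -1
t_q=9/4 is in segment 0 (τ=9/4); S_0(τ)=-2731/512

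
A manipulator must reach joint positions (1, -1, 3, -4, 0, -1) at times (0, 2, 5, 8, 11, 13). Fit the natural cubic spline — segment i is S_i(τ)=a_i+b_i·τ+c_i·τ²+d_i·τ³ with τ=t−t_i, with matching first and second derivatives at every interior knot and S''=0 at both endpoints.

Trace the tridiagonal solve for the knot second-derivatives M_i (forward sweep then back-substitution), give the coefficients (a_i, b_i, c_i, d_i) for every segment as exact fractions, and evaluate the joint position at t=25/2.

Δ: Δ0=-1, Δ1=4/3, Δ2=-7/3, Δ3=4/3, Δ4=-1/2
row 1: diag=10, rhs=14; c'=3/10, d'=7/5
row 2: denom=12−3·3/10=111/10; d'=(-22−3·7/5)/(111/10)=-262/111
row 3: denom=12−3·10/37=414/37; d'=(22−3·-262/111)/(414/37)=538/207
row 4: denom=10−3·37/138=423/46; d'=(-11−3·538/207)/(423/46)=-2594/1269
back: M4=-2594/1269
back: M3=538/207−37/138·-2594/1269=11981/3807
back: M2=-262/111−10/37·11981/3807=-12224/3807
back: M1=7/5−3/10·-12224/3807=2999/1269
M: M0=0, M1=2999/1269, M2=-12224/3807, M3=11981/3807, M4=-2594/1269, M5=0
seg 0: a=1, c=M0/2=0, d=(M1−M0)/(6·2)=2999/15228, b=Δ0−h0·(2M0+M1)/6=-6806/3807
seg 1: a=-1, c=M1/2=2999/2538, d=(M2−M1)/(6·3)=-21221/68526, b=Δ1−h1·(2M1+M2)/6=2191/3807
seg 2: a=3, c=M2/2=-6112/3807, d=(M3−M2)/(6·3)=515/1458, b=Δ2−h2·(2M2+M3)/6=-5299/7614
seg 3: a=-4, c=M3/2=11981/7614, d=(M4−M3)/(6·3)=-19763/68526, b=Δ3−h3·(2M3+M4)/6=-3014/3807
seg 4: a=0, c=M4/2=-1297/1269, d=(M5−M4)/(6·2)=1297/7614, b=Δ4−h4·(2M4+M5)/6=6569/7614
t_q=25/2 → seg 4, τ=3/2; S=0+6569/7614·τ+-1297/1269·τ²+1297/7614·τ³=-8743/20304

  seg 0: a=1 b=-6806/3807 c=0 d=2999/15228
  seg 1: a=-1 b=2191/3807 c=2999/2538 d=-21221/68526
  seg 2: a=3 b=-5299/7614 c=-6112/3807 d=515/1458
  seg 3: a=-4 b=-3014/3807 c=11981/7614 d=-19763/68526
  seg 4: a=0 b=6569/7614 c=-1297/1269 d=1297/7614
S(25/2) = -8743/20304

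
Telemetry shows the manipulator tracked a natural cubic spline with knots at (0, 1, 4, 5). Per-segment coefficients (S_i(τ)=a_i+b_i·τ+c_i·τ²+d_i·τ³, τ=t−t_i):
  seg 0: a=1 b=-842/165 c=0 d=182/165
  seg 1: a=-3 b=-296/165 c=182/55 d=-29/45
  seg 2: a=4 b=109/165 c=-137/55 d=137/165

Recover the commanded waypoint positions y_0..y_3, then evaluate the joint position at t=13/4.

y_0 = S_0(0) = a_0 = 1
y_1 = S_1(0) = a_1 = -3
y_2 = S_2(0) = a_2 = 4
y_3 = S_2(1) = 3
t_q=13/4 is in segment 1 (τ=9/4); S_1(τ)=8361/3520

y_0=1 y_1=-3 y_2=4 y_3=3
S(13/4) = 8361/3520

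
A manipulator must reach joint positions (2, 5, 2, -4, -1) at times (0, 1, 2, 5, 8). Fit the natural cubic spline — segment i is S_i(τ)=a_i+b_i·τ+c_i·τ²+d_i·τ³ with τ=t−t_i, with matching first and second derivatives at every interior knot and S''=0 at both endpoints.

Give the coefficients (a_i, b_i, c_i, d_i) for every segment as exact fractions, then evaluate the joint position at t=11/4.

  seg 0: a=2 b=73/16 c=0 d=-25/16
  seg 1: a=5 b=-1/8 c=-75/16 d=29/16
  seg 2: a=2 b=-65/16 c=3/4 d=-1/48
  seg 3: a=-4 b=-1/8 c=9/16 d=-1/16
S(11/4) = -649/1024

Δ: Δ0=3, Δ1=-3, Δ2=-2, Δ3=1
row 1: diag=4, rhs=-36; c'=1/4, d'=-9
row 2: denom=8−1·1/4=31/4; d'=(6−1·-9)/(31/4)=60/31
row 3: denom=12−3·12/31=336/31; d'=(18−3·60/31)/(336/31)=9/8
back: M3=9/8
back: M2=60/31−12/31·9/8=3/2
back: M1=-9−1/4·3/2=-75/8
M: M0=0, M1=-75/8, M2=3/2, M3=9/8, M4=0
seg 0: a=2, c=M0/2=0, d=(M1−M0)/(6·1)=-25/16, b=Δ0−h0·(2M0+M1)/6=73/16
seg 1: a=5, c=M1/2=-75/16, d=(M2−M1)/(6·1)=29/16, b=Δ1−h1·(2M1+M2)/6=-1/8
seg 2: a=2, c=M2/2=3/4, d=(M3−M2)/(6·3)=-1/48, b=Δ2−h2·(2M2+M3)/6=-65/16
seg 3: a=-4, c=M3/2=9/16, d=(M4−M3)/(6·3)=-1/16, b=Δ3−h3·(2M3+M4)/6=-1/8
t_q=11/4 → seg 2, τ=3/4; S=2+-65/16·τ+3/4·τ²+-1/48·τ³=-649/1024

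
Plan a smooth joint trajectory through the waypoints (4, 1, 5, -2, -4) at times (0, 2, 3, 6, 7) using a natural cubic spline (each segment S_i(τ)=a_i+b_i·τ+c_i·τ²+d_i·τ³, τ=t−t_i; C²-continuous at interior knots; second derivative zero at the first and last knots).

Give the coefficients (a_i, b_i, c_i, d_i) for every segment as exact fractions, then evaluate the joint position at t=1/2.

  seg 0: a=4 b=-1787/483 c=0 d=2125/3864
  seg 1: a=1 b=2801/966 c=2125/644 d=-607/276
  seg 2: a=5 b=5605/1932 c=-531/161 d=3001/5796
  seg 3: a=-2 b=-2809/966 c=877/644 d=-877/1932
S(1/2) = 22863/10304

Δ: Δ0=-3/2, Δ1=4, Δ2=-7/3, Δ3=-2
row 1: diag=6, rhs=33; c'=1/6, d'=11/2
row 2: denom=8−1·1/6=47/6; d'=(-38−1·11/2)/(47/6)=-261/47
row 3: denom=8−3·18/47=322/47; d'=(2−3·-261/47)/(322/47)=877/322
back: M3=877/322
back: M2=-261/47−18/47·877/322=-1062/161
back: M1=11/2−1/6·-1062/161=2125/322
M: M0=0, M1=2125/322, M2=-1062/161, M3=877/322, M4=0
seg 0: a=4, c=M0/2=0, d=(M1−M0)/(6·2)=2125/3864, b=Δ0−h0·(2M0+M1)/6=-1787/483
seg 1: a=1, c=M1/2=2125/644, d=(M2−M1)/(6·1)=-607/276, b=Δ1−h1·(2M1+M2)/6=2801/966
seg 2: a=5, c=M2/2=-531/161, d=(M3−M2)/(6·3)=3001/5796, b=Δ2−h2·(2M2+M3)/6=5605/1932
seg 3: a=-2, c=M3/2=877/644, d=(M4−M3)/(6·1)=-877/1932, b=Δ3−h3·(2M3+M4)/6=-2809/966
t_q=1/2 → seg 0, τ=1/2; S=4+-1787/483·τ+0·τ²+2125/3864·τ³=22863/10304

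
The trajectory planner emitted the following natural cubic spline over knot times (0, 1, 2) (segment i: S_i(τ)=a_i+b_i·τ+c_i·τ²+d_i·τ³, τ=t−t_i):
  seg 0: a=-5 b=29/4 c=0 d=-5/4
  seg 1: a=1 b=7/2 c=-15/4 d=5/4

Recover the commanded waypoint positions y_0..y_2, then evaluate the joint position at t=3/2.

y_0=-5 y_1=1 y_2=2
S(3/2) = 63/32

y_0 = S_0(0) = a_0 = -5
y_1 = S_1(0) = a_1 = 1
y_2 = S_1(1) = 2
t_q=3/2 is in segment 1 (τ=1/2); S_1(τ)=63/32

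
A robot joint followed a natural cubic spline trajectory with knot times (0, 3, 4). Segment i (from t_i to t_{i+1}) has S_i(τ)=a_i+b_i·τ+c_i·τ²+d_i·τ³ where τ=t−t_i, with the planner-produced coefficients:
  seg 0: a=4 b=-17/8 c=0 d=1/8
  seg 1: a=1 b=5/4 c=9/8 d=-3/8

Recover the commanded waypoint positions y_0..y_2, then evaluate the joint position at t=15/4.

y_0 = S_0(0) = a_0 = 4
y_1 = S_1(0) = a_1 = 1
y_2 = S_1(1) = 3
t_q=15/4 is in segment 1 (τ=3/4); S_1(τ)=1235/512

y_0=4 y_1=1 y_2=3
S(15/4) = 1235/512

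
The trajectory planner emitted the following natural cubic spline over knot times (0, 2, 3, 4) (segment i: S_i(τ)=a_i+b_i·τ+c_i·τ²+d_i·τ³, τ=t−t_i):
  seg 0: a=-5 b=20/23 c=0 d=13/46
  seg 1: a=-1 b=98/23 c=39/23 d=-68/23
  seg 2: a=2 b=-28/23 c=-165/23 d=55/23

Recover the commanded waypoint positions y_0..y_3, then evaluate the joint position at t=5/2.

y_0 = S_0(0) = a_0 = -5
y_1 = S_1(0) = a_1 = -1
y_2 = S_2(0) = a_2 = 2
y_3 = S_2(1) = -4
t_q=5/2 is in segment 1 (τ=1/2); S_1(τ)=109/92

y_0=-5 y_1=-1 y_2=2 y_3=-4
S(5/2) = 109/92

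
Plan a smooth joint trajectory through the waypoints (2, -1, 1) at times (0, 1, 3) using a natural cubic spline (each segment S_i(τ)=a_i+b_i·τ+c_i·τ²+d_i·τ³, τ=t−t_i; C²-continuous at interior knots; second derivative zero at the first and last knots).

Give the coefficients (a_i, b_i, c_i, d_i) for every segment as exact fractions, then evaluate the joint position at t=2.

  seg 0: a=2 b=-11/3 c=0 d=2/3
  seg 1: a=-1 b=-5/3 c=2 d=-1/3
S(2) = -1

Δ: Δ0=-3, Δ1=1
row 1: diag=6, rhs=24; c'=1/3, d'=4
back: M1=4
M: M0=0, M1=4, M2=0
seg 0: a=2, c=M0/2=0, d=(M1−M0)/(6·1)=2/3, b=Δ0−h0·(2M0+M1)/6=-11/3
seg 1: a=-1, c=M1/2=2, d=(M2−M1)/(6·2)=-1/3, b=Δ1−h1·(2M1+M2)/6=-5/3
t_q=2 → seg 1, τ=1; S=-1+-5/3·τ+2·τ²+-1/3·τ³=-1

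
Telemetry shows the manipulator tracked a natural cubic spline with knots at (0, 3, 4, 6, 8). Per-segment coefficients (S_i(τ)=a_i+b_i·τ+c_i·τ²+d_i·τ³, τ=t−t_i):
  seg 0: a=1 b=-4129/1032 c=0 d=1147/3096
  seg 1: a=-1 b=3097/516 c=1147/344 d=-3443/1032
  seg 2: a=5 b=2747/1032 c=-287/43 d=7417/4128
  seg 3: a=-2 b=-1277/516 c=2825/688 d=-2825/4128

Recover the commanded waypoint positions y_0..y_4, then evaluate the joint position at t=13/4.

y_0=1 y_1=-1 y_2=5 y_3=-2 y_4=4
S(13/4) = 14459/22016

y_0 = S_0(0) = a_0 = 1
y_1 = S_1(0) = a_1 = -1
y_2 = S_2(0) = a_2 = 5
y_3 = S_3(0) = a_3 = -2
y_4 = S_3(2) = 4
t_q=13/4 is in segment 1 (τ=1/4); S_1(τ)=14459/22016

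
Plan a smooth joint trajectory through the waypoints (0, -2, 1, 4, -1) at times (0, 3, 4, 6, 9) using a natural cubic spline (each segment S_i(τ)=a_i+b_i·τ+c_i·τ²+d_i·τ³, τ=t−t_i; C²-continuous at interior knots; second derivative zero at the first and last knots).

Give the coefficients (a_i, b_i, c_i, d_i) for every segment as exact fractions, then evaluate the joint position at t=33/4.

Δ: Δ0=-2/3, Δ1=3, Δ2=3/2, Δ3=-5/3
row 1: diag=8, rhs=22; c'=1/8, d'=11/4
row 2: denom=6−1·1/8=47/8; d'=(-9−1·11/4)/(47/8)=-2
row 3: denom=10−2·16/47=438/47; d'=(-19−2·-2)/(438/47)=-235/146
back: M3=-235/146
back: M2=-2−16/47·-235/146=-106/73
back: M1=11/4−1/8·-106/73=214/73
M: M0=0, M1=214/73, M2=-106/73, M3=-235/146, M4=0
seg 0: a=0, c=M0/2=0, d=(M1−M0)/(6·3)=107/657, b=Δ0−h0·(2M0+M1)/6=-467/219
seg 1: a=-2, c=M1/2=107/73, d=(M2−M1)/(6·1)=-160/219, b=Δ1−h1·(2M1+M2)/6=496/219
seg 2: a=1, c=M2/2=-53/73, d=(M3−M2)/(6·2)=-23/1752, b=Δ2−h2·(2M2+M3)/6=658/219
seg 3: a=4, c=M3/2=-235/292, d=(M4−M3)/(6·3)=235/2628, b=Δ3−h3·(2M3+M4)/6=-25/438
t_q=33/4 → seg 3, τ=9/4; S=4+-25/438·τ+-235/292·τ²+235/2628·τ³=15247/18688

  seg 0: a=0 b=-467/219 c=0 d=107/657
  seg 1: a=-2 b=496/219 c=107/73 d=-160/219
  seg 2: a=1 b=658/219 c=-53/73 d=-23/1752
  seg 3: a=4 b=-25/438 c=-235/292 d=235/2628
S(33/4) = 15247/18688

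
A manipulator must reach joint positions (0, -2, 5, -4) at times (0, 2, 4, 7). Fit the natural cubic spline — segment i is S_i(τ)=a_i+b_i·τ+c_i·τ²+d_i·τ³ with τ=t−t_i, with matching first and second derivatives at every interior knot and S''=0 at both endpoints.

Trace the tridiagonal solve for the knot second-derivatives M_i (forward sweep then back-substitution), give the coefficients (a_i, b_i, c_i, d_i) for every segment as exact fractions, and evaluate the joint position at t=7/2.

Δ: Δ0=-1, Δ1=7/2, Δ2=-3
row 1: diag=8, rhs=27; c'=1/4, d'=27/8
row 2: denom=10−2·1/4=19/2; d'=(-39−2·27/8)/(19/2)=-183/38
back: M2=-183/38
back: M1=27/8−1/4·-183/38=87/19
M: M0=0, M1=87/19, M2=-183/38, M3=0
seg 0: a=0, c=M0/2=0, d=(M1−M0)/(6·2)=29/76, b=Δ0−h0·(2M0+M1)/6=-48/19
seg 1: a=-2, c=M1/2=87/38, d=(M2−M1)/(6·2)=-119/152, b=Δ1−h1·(2M1+M2)/6=39/19
seg 2: a=5, c=M2/2=-183/76, d=(M3−M2)/(6·3)=61/228, b=Δ2−h2·(2M2+M3)/6=69/38
t_q=7/2 → seg 1, τ=3/2; S=-2+39/19·τ+87/38·τ²+-119/152·τ³=4363/1216

  seg 0: a=0 b=-48/19 c=0 d=29/76
  seg 1: a=-2 b=39/19 c=87/38 d=-119/152
  seg 2: a=5 b=69/38 c=-183/76 d=61/228
S(7/2) = 4363/1216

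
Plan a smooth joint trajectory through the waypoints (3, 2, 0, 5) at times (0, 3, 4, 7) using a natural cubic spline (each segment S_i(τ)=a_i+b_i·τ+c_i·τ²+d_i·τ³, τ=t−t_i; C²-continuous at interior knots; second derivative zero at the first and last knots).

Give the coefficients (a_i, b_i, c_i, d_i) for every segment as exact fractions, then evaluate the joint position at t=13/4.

  seg 0: a=3 b=10/21 c=0 d=-17/189
  seg 1: a=2 b=-41/21 c=-17/21 d=16/21
  seg 2: a=0 b=-9/7 c=31/21 d=-31/189
S(13/4) = 165/112

Δ: Δ0=-1/3, Δ1=-2, Δ2=5/3
row 1: diag=8, rhs=-10; c'=1/8, d'=-5/4
row 2: denom=8−1·1/8=63/8; d'=(22−1·-5/4)/(63/8)=62/21
back: M2=62/21
back: M1=-5/4−1/8·62/21=-34/21
M: M0=0, M1=-34/21, M2=62/21, M3=0
seg 0: a=3, c=M0/2=0, d=(M1−M0)/(6·3)=-17/189, b=Δ0−h0·(2M0+M1)/6=10/21
seg 1: a=2, c=M1/2=-17/21, d=(M2−M1)/(6·1)=16/21, b=Δ1−h1·(2M1+M2)/6=-41/21
seg 2: a=0, c=M2/2=31/21, d=(M3−M2)/(6·3)=-31/189, b=Δ2−h2·(2M2+M3)/6=-9/7
t_q=13/4 → seg 1, τ=1/4; S=2+-41/21·τ+-17/21·τ²+16/21·τ³=165/112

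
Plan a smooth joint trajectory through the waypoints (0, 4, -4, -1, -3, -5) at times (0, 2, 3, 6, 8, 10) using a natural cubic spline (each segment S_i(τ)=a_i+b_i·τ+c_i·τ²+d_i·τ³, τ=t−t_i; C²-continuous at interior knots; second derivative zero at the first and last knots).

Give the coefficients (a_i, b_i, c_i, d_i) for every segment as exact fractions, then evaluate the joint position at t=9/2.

  seg 0: a=0 b=4616/785 c=0 d=-1523/1570
  seg 1: a=4 b=-4522/785 c=-4569/785 d=2811/785
  seg 2: a=-4 b=-5227/785 c=3864/785 d=-124/157
  seg 3: a=-1 b=1217/785 c=-1716/785 d=143/314
  seg 4: a=-3 b=-1357/785 c=429/785 d=-143/1570
S(9/2) = -4379/785

Δ: Δ0=2, Δ1=-8, Δ2=1, Δ3=-1, Δ4=-1
row 1: diag=6, rhs=-60; c'=1/6, d'=-10
row 2: denom=8−1·1/6=47/6; d'=(54−1·-10)/(47/6)=384/47
row 3: denom=10−3·18/47=416/47; d'=(-12−3·384/47)/(416/47)=-33/8
row 4: denom=8−2·47/208=785/104; d'=(0−2·-33/8)/(785/104)=858/785
back: M4=858/785
back: M3=-33/8−47/208·858/785=-3432/785
back: M2=384/47−18/47·-3432/785=7728/785
back: M1=-10−1/6·7728/785=-9138/785
M: M0=0, M1=-9138/785, M2=7728/785, M3=-3432/785, M4=858/785, M5=0
seg 0: a=0, c=M0/2=0, d=(M1−M0)/(6·2)=-1523/1570, b=Δ0−h0·(2M0+M1)/6=4616/785
seg 1: a=4, c=M1/2=-4569/785, d=(M2−M1)/(6·1)=2811/785, b=Δ1−h1·(2M1+M2)/6=-4522/785
seg 2: a=-4, c=M2/2=3864/785, d=(M3−M2)/(6·3)=-124/157, b=Δ2−h2·(2M2+M3)/6=-5227/785
seg 3: a=-1, c=M3/2=-1716/785, d=(M4−M3)/(6·2)=143/314, b=Δ3−h3·(2M3+M4)/6=1217/785
seg 4: a=-3, c=M4/2=429/785, d=(M5−M4)/(6·2)=-143/1570, b=Δ4−h4·(2M4+M5)/6=-1357/785
t_q=9/2 → seg 2, τ=3/2; S=-4+-5227/785·τ+3864/785·τ²+-124/157·τ³=-4379/785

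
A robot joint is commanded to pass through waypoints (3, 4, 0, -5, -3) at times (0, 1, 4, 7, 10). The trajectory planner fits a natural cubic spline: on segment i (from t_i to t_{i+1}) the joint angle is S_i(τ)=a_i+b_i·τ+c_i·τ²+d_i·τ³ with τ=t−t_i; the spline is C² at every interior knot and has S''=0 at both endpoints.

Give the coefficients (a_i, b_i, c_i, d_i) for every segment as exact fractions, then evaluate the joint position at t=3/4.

  seg 0: a=3 b=209/162 c=0 d=-47/162
  seg 1: a=4 b=34/81 c=-47/54 d=139/1458
  seg 2: a=0 b=-361/162 c=-1/81 d=97/1458
  seg 3: a=-5 b=-41/81 c=95/162 d=-95/1458
S(3/4) = 13289/3456

Δ: Δ0=1, Δ1=-4/3, Δ2=-5/3, Δ3=2/3
row 1: diag=8, rhs=-14; c'=3/8, d'=-7/4
row 2: denom=12−3·3/8=87/8; d'=(-2−3·-7/4)/(87/8)=26/87
row 3: denom=12−3·8/29=324/29; d'=(14−3·26/87)/(324/29)=95/81
back: M3=95/81
back: M2=26/87−8/29·95/81=-2/81
back: M1=-7/4−3/8·-2/81=-47/27
M: M0=0, M1=-47/27, M2=-2/81, M3=95/81, M4=0
seg 0: a=3, c=M0/2=0, d=(M1−M0)/(6·1)=-47/162, b=Δ0−h0·(2M0+M1)/6=209/162
seg 1: a=4, c=M1/2=-47/54, d=(M2−M1)/(6·3)=139/1458, b=Δ1−h1·(2M1+M2)/6=34/81
seg 2: a=0, c=M2/2=-1/81, d=(M3−M2)/(6·3)=97/1458, b=Δ2−h2·(2M2+M3)/6=-361/162
seg 3: a=-5, c=M3/2=95/162, d=(M4−M3)/(6·3)=-95/1458, b=Δ3−h3·(2M3+M4)/6=-41/81
t_q=3/4 → seg 0, τ=3/4; S=3+209/162·τ+0·τ²+-47/162·τ³=13289/3456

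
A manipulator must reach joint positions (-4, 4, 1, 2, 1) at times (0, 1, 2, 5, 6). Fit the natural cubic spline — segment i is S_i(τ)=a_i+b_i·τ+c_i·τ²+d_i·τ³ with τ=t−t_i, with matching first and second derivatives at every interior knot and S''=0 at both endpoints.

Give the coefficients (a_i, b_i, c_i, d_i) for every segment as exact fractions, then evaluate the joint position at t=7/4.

Δ: Δ0=8, Δ1=-3, Δ2=1/3, Δ3=-1
row 1: diag=4, rhs=-66; c'=1/4, d'=-33/2
row 2: denom=8−1·1/4=31/4; d'=(20−1·-33/2)/(31/4)=146/31
row 3: denom=8−3·12/31=212/31; d'=(-8−3·146/31)/(212/31)=-343/106
back: M3=-343/106
back: M2=146/31−12/31·-343/106=316/53
back: M1=-33/2−1/4·316/53=-1907/106
M: M0=0, M1=-1907/106, M2=316/53, M3=-343/106, M4=0
seg 0: a=-4, c=M0/2=0, d=(M1−M0)/(6·1)=-1907/636, b=Δ0−h0·(2M0+M1)/6=6995/636
seg 1: a=4, c=M1/2=-1907/212, d=(M2−M1)/(6·1)=2539/636, b=Δ1−h1·(2M1+M2)/6=637/318
seg 2: a=1, c=M2/2=158/53, d=(M3−M2)/(6·3)=-325/636, b=Δ2−h2·(2M2+M3)/6=-2551/636
seg 3: a=2, c=M3/2=-343/212, d=(M4−M3)/(6·1)=343/636, b=Δ3−h3·(2M3+M4)/6=25/318
t_q=7/4 → seg 1, τ=3/4; S=4+637/318·τ+-1907/212·τ²+2539/636·τ³=28855/13568

  seg 0: a=-4 b=6995/636 c=0 d=-1907/636
  seg 1: a=4 b=637/318 c=-1907/212 d=2539/636
  seg 2: a=1 b=-2551/636 c=158/53 d=-325/636
  seg 3: a=2 b=25/318 c=-343/212 d=343/636
S(7/4) = 28855/13568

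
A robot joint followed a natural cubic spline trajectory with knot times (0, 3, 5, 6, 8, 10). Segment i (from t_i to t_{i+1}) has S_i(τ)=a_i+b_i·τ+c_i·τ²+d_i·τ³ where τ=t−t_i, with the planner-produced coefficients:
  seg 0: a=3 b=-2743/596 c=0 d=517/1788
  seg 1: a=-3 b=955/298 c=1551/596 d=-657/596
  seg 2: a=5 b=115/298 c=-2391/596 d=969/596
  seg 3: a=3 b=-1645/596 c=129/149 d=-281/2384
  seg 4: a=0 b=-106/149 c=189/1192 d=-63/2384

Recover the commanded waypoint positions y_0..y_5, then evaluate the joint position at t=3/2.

y_0 = S_0(0) = a_0 = 3
y_1 = S_1(0) = a_1 = -3
y_2 = S_2(0) = a_2 = 5
y_3 = S_3(0) = a_3 = 3
y_4 = S_4(0) = a_4 = 0
y_5 = S_4(2) = -1
t_q=3/2 is in segment 0 (τ=3/2); S_0(τ)=-13959/4768

y_0=3 y_1=-3 y_2=5 y_3=3 y_4=0 y_5=-1
S(3/2) = -13959/4768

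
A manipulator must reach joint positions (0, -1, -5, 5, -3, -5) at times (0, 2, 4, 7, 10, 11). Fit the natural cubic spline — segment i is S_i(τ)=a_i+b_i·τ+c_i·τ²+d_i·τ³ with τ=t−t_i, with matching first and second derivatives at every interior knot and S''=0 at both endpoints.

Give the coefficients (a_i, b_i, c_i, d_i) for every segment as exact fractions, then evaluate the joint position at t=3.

Δ: Δ0=-1/2, Δ1=-2, Δ2=10/3, Δ3=-8/3, Δ4=-2
row 1: diag=8, rhs=-9; c'=1/4, d'=-9/8
row 2: denom=10−2·1/4=19/2; d'=(32−2·-9/8)/(19/2)=137/38
row 3: denom=12−3·6/19=210/19; d'=(-36−3·137/38)/(210/19)=-593/140
row 4: denom=8−3·19/70=503/70; d'=(4−3·-593/140)/(503/70)=2339/1006
back: M4=2339/1006
back: M3=-593/140−19/70·2339/1006=-2448/503
back: M2=137/38−6/19·-2448/503=5173/1006
back: M1=-9/8−1/4·5173/1006=-2425/1006
M: M0=0, M1=-2425/1006, M2=5173/1006, M3=-2448/503, M4=2339/1006, M5=0
seg 0: a=0, c=M0/2=0, d=(M1−M0)/(6·2)=-2425/12072, b=Δ0−h0·(2M0+M1)/6=458/1509
seg 1: a=-1, c=M1/2=-2425/2012, d=(M2−M1)/(6·2)=3799/6036, b=Δ1−h1·(2M1+M2)/6=-6359/3018
seg 2: a=-5, c=M2/2=5173/2012, d=(M3−M2)/(6·3)=-10069/18108, b=Δ2−h2·(2M2+M3)/6=1885/3018
seg 3: a=5, c=M3/2=-1224/503, d=(M4−M3)/(6·3)=7235/18108, b=Δ3−h3·(2M3+M4)/6=6263/6036
seg 4: a=-3, c=M4/2=2339/2012, d=(M5−M4)/(6·1)=-2339/6036, b=Δ4−h4·(2M4+M5)/6=-8375/3018
t_q=3 → seg 1, τ=1; S=-1+-6359/3018·τ+-2425/2012·τ²+3799/6036·τ³=-3705/1006

  seg 0: a=0 b=458/1509 c=0 d=-2425/12072
  seg 1: a=-1 b=-6359/3018 c=-2425/2012 d=3799/6036
  seg 2: a=-5 b=1885/3018 c=5173/2012 d=-10069/18108
  seg 3: a=5 b=6263/6036 c=-1224/503 d=7235/18108
  seg 4: a=-3 b=-8375/3018 c=2339/2012 d=-2339/6036
S(3) = -3705/1006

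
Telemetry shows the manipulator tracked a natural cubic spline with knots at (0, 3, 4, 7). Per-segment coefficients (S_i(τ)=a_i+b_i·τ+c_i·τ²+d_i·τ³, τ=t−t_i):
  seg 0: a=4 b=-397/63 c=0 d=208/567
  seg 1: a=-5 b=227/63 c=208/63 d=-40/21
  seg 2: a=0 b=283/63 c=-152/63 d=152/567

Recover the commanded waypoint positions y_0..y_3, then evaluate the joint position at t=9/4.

y_0=4 y_1=-5 y_2=0 y_3=-1
S(9/4) = -6

y_0 = S_0(0) = a_0 = 4
y_1 = S_1(0) = a_1 = -5
y_2 = S_2(0) = a_2 = 0
y_3 = S_2(3) = -1
t_q=9/4 is in segment 0 (τ=9/4); S_0(τ)=-6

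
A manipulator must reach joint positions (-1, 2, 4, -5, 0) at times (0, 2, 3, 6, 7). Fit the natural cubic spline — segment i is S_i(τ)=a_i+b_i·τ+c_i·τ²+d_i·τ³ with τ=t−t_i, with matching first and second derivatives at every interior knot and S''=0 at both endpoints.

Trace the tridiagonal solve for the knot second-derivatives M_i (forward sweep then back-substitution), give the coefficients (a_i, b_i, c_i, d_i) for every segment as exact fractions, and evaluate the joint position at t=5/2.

  seg 0: a=-1 b=150/161 c=0 d=183/1288
  seg 1: a=2 b=849/322 c=549/644 d=-137/92
  seg 2: a=4 b=-81/644 c=-582/161 d=1711/1932
  seg 3: a=-5 b=675/322 c=2805/644 d=-935/644
S(5/2) = 17235/5152

Δ: Δ0=3/2, Δ1=2, Δ2=-3, Δ3=5
row 1: diag=6, rhs=3; c'=1/6, d'=1/2
row 2: denom=8−1·1/6=47/6; d'=(-30−1·1/2)/(47/6)=-183/47
row 3: denom=8−3·18/47=322/47; d'=(48−3·-183/47)/(322/47)=2805/322
back: M3=2805/322
back: M2=-183/47−18/47·2805/322=-1164/161
back: M1=1/2−1/6·-1164/161=549/322
M: M0=0, M1=549/322, M2=-1164/161, M3=2805/322, M4=0
seg 0: a=-1, c=M0/2=0, d=(M1−M0)/(6·2)=183/1288, b=Δ0−h0·(2M0+M1)/6=150/161
seg 1: a=2, c=M1/2=549/644, d=(M2−M1)/(6·1)=-137/92, b=Δ1−h1·(2M1+M2)/6=849/322
seg 2: a=4, c=M2/2=-582/161, d=(M3−M2)/(6·3)=1711/1932, b=Δ2−h2·(2M2+M3)/6=-81/644
seg 3: a=-5, c=M3/2=2805/644, d=(M4−M3)/(6·1)=-935/644, b=Δ3−h3·(2M3+M4)/6=675/322
t_q=5/2 → seg 1, τ=1/2; S=2+849/322·τ+549/644·τ²+-137/92·τ³=17235/5152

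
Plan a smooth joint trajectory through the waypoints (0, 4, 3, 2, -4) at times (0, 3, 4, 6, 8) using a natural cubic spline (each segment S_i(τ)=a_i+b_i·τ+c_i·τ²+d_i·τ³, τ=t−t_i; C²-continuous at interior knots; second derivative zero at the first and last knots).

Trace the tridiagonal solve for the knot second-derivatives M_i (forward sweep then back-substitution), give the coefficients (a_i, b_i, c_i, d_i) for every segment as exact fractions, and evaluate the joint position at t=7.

Δ: Δ0=4/3, Δ1=-1, Δ2=-1/2, Δ3=-3
row 1: diag=8, rhs=-14; c'=1/8, d'=-7/4
row 2: denom=6−1·1/8=47/8; d'=(3−1·-7/4)/(47/8)=38/47
row 3: denom=8−2·16/47=344/47; d'=(-15−2·38/47)/(344/47)=-781/344
back: M3=-781/344
back: M2=38/47−16/47·-781/344=68/43
back: M1=-7/4−1/8·68/43=-335/172
M: M0=0, M1=-335/172, M2=68/43, M3=-781/344, M4=0
seg 0: a=0, c=M0/2=0, d=(M1−M0)/(6·3)=-335/3096, b=Δ0−h0·(2M0+M1)/6=2381/1032
seg 1: a=4, c=M1/2=-335/344, d=(M2−M1)/(6·1)=607/1032, b=Δ1−h1·(2M1+M2)/6=-317/516
seg 2: a=3, c=M2/2=34/43, d=(M3−M2)/(6·2)=-1325/4128, b=Δ2−h2·(2M2+M3)/6=-823/1032
seg 3: a=2, c=M3/2=-781/688, d=(M4−M3)/(6·2)=781/4128, b=Δ3−h3·(2M3+M4)/6=-767/516
t_q=7 → seg 3, τ=1; S=2+-767/516·τ+-781/688·τ²+781/4128·τ³=-595/1376

  seg 0: a=0 b=2381/1032 c=0 d=-335/3096
  seg 1: a=4 b=-317/516 c=-335/344 d=607/1032
  seg 2: a=3 b=-823/1032 c=34/43 d=-1325/4128
  seg 3: a=2 b=-767/516 c=-781/688 d=781/4128
S(7) = -595/1376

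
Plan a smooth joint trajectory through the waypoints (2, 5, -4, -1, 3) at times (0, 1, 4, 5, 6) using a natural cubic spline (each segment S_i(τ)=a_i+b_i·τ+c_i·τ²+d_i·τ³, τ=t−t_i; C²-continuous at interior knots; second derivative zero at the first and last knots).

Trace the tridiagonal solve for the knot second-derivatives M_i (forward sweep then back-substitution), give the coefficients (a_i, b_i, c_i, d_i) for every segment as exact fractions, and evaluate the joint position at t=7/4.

Δ: Δ0=3, Δ1=-3, Δ2=3, Δ3=4
row 1: diag=8, rhs=-36; c'=3/8, d'=-9/2
row 2: denom=8−3·3/8=55/8; d'=(36−3·-9/2)/(55/8)=36/5
row 3: denom=4−1·8/55=212/55; d'=(6−1·36/5)/(212/55)=-33/106
back: M3=-33/106
back: M2=36/5−8/55·-33/106=384/53
back: M1=-9/2−3/8·384/53=-765/106
M: M0=0, M1=-765/106, M2=384/53, M3=-33/106, M4=0
seg 0: a=2, c=M0/2=0, d=(M1−M0)/(6·1)=-255/212, b=Δ0−h0·(2M0+M1)/6=891/212
seg 1: a=5, c=M1/2=-765/212, d=(M2−M1)/(6·3)=511/636, b=Δ1−h1·(2M1+M2)/6=63/106
seg 2: a=-4, c=M2/2=192/53, d=(M3−M2)/(6·1)=-267/212, b=Δ2−h2·(2M2+M3)/6=135/212
seg 3: a=-1, c=M3/2=-33/212, d=(M4−M3)/(6·1)=11/212, b=Δ3−h3·(2M3+M4)/6=435/106
t_q=7/4 → seg 1, τ=3/4; S=5+63/106·τ+-765/212·τ²+511/636·τ³=50947/13568

  seg 0: a=2 b=891/212 c=0 d=-255/212
  seg 1: a=5 b=63/106 c=-765/212 d=511/636
  seg 2: a=-4 b=135/212 c=192/53 d=-267/212
  seg 3: a=-1 b=435/106 c=-33/212 d=11/212
S(7/4) = 50947/13568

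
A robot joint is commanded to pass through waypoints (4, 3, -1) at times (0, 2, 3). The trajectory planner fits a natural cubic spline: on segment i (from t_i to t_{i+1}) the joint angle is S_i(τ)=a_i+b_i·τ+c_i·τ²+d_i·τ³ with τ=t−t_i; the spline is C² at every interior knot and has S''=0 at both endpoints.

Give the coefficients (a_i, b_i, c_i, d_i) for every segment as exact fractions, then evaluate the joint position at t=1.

  seg 0: a=4 b=2/3 c=0 d=-7/24
  seg 1: a=3 b=-17/6 c=-7/4 d=7/12
S(1) = 35/8

Δ: Δ0=-1/2, Δ1=-4
row 1: diag=6, rhs=-21; c'=1/6, d'=-7/2
back: M1=-7/2
M: M0=0, M1=-7/2, M2=0
seg 0: a=4, c=M0/2=0, d=(M1−M0)/(6·2)=-7/24, b=Δ0−h0·(2M0+M1)/6=2/3
seg 1: a=3, c=M1/2=-7/4, d=(M2−M1)/(6·1)=7/12, b=Δ1−h1·(2M1+M2)/6=-17/6
t_q=1 → seg 0, τ=1; S=4+2/3·τ+0·τ²+-7/24·τ³=35/8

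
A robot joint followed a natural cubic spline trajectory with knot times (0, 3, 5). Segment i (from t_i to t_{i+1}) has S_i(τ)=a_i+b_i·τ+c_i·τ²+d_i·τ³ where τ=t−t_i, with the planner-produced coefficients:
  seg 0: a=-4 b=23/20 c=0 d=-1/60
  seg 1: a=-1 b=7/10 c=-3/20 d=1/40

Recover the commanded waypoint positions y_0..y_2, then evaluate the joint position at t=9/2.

y_0 = S_0(0) = a_0 = -4
y_1 = S_1(0) = a_1 = -1
y_2 = S_1(2) = 0
t_q=9/2 is in segment 1 (τ=3/2); S_1(τ)=-13/64

y_0=-4 y_1=-1 y_2=0
S(9/2) = -13/64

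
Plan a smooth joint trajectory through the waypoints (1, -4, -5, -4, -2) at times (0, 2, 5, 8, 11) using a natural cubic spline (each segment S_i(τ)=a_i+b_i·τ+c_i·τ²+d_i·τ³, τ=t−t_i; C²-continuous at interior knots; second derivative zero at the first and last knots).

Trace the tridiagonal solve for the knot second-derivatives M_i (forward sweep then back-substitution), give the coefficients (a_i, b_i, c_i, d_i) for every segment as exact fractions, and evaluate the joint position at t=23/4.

Δ: Δ0=-5/2, Δ1=-1/3, Δ2=1/3, Δ3=2/3
row 1: diag=10, rhs=13; c'=3/10, d'=13/10
row 2: denom=12−3·3/10=111/10; d'=(4−3·13/10)/(111/10)=1/111
row 3: denom=12−3·10/37=414/37; d'=(2−3·1/111)/(414/37)=73/414
back: M3=73/414
back: M2=1/111−10/37·73/414=-8/207
back: M1=13/10−3/10·-8/207=181/138
M: M0=0, M1=181/138, M2=-8/207, M3=73/414, M4=0
seg 0: a=1, c=M0/2=0, d=(M1−M0)/(6·2)=181/1656, b=Δ0−h0·(2M0+M1)/6=-608/207
seg 1: a=-4, c=M1/2=181/276, d=(M2−M1)/(6·3)=-559/7452, b=Δ1−h1·(2M1+M2)/6=-673/414
seg 2: a=-5, c=M2/2=-4/207, d=(M3−M2)/(6·3)=89/7452, b=Δ2−h2·(2M2+M3)/6=235/828
seg 3: a=-4, c=M3/2=73/828, d=(M4−M3)/(6·3)=-73/7452, b=Δ3−h3·(2M3+M4)/6=203/414
t_q=23/4 → seg 2, τ=3/4; S=-5+235/828·τ+-4/207·τ²+89/7452·τ³=-1227/256

  seg 0: a=1 b=-608/207 c=0 d=181/1656
  seg 1: a=-4 b=-673/414 c=181/276 d=-559/7452
  seg 2: a=-5 b=235/828 c=-4/207 d=89/7452
  seg 3: a=-4 b=203/414 c=73/828 d=-73/7452
S(23/4) = -1227/256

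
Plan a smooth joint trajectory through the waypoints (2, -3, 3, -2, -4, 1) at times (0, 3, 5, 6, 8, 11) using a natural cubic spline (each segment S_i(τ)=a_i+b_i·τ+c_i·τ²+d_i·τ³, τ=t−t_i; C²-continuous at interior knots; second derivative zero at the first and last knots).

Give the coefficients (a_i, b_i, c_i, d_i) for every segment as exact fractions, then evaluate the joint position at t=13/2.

  seg 0: a=2 b=-3130/759 c=0 d=1865/6831
  seg 1: a=-3 b=2465/759 c=1865/759 d=-653/506
  seg 2: a=3 b=-1829/759 c=-4012/759 d=62/23
  seg 3: a=-2 b=-3715/759 c=2126/759 d=-108/253
  seg 4: a=-4 b=901/759 c=182/759 d=-182/6831
S(13/2) = -1923/506

Δ: Δ0=-5/3, Δ1=3, Δ2=-5, Δ3=-1, Δ4=5/3
row 1: diag=10, rhs=28; c'=1/5, d'=14/5
row 2: denom=6−2·1/5=28/5; d'=(-48−2·14/5)/(28/5)=-67/7
row 3: denom=6−1·5/28=163/28; d'=(24−1·-67/7)/(163/28)=940/163
row 4: denom=10−2·56/163=1518/163; d'=(16−2·940/163)/(1518/163)=364/759
back: M4=364/759
back: M3=940/163−56/163·364/759=4252/759
back: M2=-67/7−5/28·4252/759=-8024/759
back: M1=14/5−1/5·-8024/759=3730/759
M: M0=0, M1=3730/759, M2=-8024/759, M3=4252/759, M4=364/759, M5=0
seg 0: a=2, c=M0/2=0, d=(M1−M0)/(6·3)=1865/6831, b=Δ0−h0·(2M0+M1)/6=-3130/759
seg 1: a=-3, c=M1/2=1865/759, d=(M2−M1)/(6·2)=-653/506, b=Δ1−h1·(2M1+M2)/6=2465/759
seg 2: a=3, c=M2/2=-4012/759, d=(M3−M2)/(6·1)=62/23, b=Δ2−h2·(2M2+M3)/6=-1829/759
seg 3: a=-2, c=M3/2=2126/759, d=(M4−M3)/(6·2)=-108/253, b=Δ3−h3·(2M3+M4)/6=-3715/759
seg 4: a=-4, c=M4/2=182/759, d=(M5−M4)/(6·3)=-182/6831, b=Δ4−h4·(2M4+M5)/6=901/759
t_q=13/2 → seg 3, τ=1/2; S=-2+-3715/759·τ+2126/759·τ²+-108/253·τ³=-1923/506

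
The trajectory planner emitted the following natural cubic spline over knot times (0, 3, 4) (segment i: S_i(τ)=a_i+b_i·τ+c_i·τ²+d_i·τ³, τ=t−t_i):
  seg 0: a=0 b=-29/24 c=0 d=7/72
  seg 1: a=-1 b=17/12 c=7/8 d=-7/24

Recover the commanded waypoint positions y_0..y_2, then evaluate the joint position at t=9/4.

y_0=0 y_1=-1 y_2=1
S(9/4) = -825/512

y_0 = S_0(0) = a_0 = 0
y_1 = S_1(0) = a_1 = -1
y_2 = S_1(1) = 1
t_q=9/4 is in segment 0 (τ=9/4); S_0(τ)=-825/512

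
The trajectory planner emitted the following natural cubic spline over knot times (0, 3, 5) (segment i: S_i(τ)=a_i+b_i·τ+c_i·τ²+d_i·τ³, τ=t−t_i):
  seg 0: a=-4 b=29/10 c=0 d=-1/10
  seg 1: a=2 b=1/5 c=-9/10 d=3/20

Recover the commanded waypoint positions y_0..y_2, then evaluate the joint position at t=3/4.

y_0 = S_0(0) = a_0 = -4
y_1 = S_1(0) = a_1 = 2
y_2 = S_1(2) = 0
t_q=3/4 is in segment 0 (τ=3/4); S_0(τ)=-239/128

y_0=-4 y_1=2 y_2=0
S(3/4) = -239/128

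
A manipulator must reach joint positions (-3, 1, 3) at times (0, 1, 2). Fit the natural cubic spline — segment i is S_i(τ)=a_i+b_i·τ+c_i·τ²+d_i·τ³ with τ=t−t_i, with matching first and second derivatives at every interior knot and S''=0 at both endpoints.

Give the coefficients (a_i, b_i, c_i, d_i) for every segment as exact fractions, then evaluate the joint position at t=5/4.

Δ: Δ0=4, Δ1=2
row 1: diag=4, rhs=-12; c'=1/4, d'=-3
back: M1=-3
M: M0=0, M1=-3, M2=0
seg 0: a=-3, c=M0/2=0, d=(M1−M0)/(6·1)=-1/2, b=Δ0−h0·(2M0+M1)/6=9/2
seg 1: a=1, c=M1/2=-3/2, d=(M2−M1)/(6·1)=1/2, b=Δ1−h1·(2M1+M2)/6=3
t_q=5/4 → seg 1, τ=1/4; S=1+3·τ+-3/2·τ²+1/2·τ³=213/128

  seg 0: a=-3 b=9/2 c=0 d=-1/2
  seg 1: a=1 b=3 c=-3/2 d=1/2
S(5/4) = 213/128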